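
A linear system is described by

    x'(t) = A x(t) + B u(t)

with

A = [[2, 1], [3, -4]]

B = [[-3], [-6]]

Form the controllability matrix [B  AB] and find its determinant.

-117

AB = [[-12], [15]]
Controllability matrix C = [B  AB] = [[-3, -12], [-6, 15]]
det(C) = (-3)·15 - (-12)·(-6) = -45 - 72 = -117
Since det(C) ≠ 0, rank(C) = 2 and the system is completely controllable.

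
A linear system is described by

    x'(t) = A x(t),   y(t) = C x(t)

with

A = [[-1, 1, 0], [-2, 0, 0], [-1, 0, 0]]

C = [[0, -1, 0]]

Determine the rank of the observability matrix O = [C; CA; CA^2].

CA = [[2, 0, 0]]
CA^2 = [[-2, 2, 0]]
Observability matrix O = [C; CA; CA^2] = [[0, -1, 0], [2, 0, 0], [-2, 2, 0]]
Column 3 of O is identically zero, so rank(O) ≤ 2.
The 2×2 minor from rows 1, 2, columns 1, 2 is 0·0 - (-1)·2 = 0 - (-2) = 2 ≠ 0, so rank(O) = 2.
rank(O) = 2 < n = 3, so the pair (A, C) is not completely observable.

2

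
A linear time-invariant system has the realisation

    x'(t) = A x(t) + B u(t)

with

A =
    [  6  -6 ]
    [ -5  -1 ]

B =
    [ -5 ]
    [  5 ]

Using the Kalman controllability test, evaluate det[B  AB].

AB = [[-60], [20]]
Controllability matrix C = [B  AB] = [[-5, -60], [5, 20]]
det(C) = (-5)·20 - (-60)·5 = -100 - (-300) = 200
Since det(C) ≠ 0, rank(C) = 2 and the system is completely controllable.

200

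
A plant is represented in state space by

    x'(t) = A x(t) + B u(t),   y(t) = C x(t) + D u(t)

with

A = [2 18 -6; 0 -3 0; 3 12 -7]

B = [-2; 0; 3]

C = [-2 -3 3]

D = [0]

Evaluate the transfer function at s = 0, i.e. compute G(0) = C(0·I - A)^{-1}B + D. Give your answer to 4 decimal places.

7.0000

G(0) = C(-A)^{-1}B + D = -C A^{-1} B + D.
det A = -12, so A^{-1} = (1/-12)·adj(A) = [[-7/4, -9/2, 3/2], [0, -1/3, 0], [-3/4, -5/2, 1/2]]
A^{-1} B = [8, 0, 3]^T
C A^{-1} B = -7
G(0) = D - C A^{-1} B = 0 - (-7) = 7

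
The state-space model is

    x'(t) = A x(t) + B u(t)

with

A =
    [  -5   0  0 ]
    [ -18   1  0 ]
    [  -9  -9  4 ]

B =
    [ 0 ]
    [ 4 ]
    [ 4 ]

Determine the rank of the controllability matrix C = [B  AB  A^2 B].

AB = [[0], [4], [-20]]
A^2B = [[0], [4], [-116]]
Controllability matrix C = [B  AB  A^2B] = [[0, 0, 0], [4, 4, 4], [4, -20, -116]]
Row 1 of C is identically zero, so rank(C) ≤ 2.
The 2×2 minor from rows 2, 3, columns 1, 2 is 4·(-20) - 4·4 = -80 - 16 = -96 ≠ 0, so rank(C) = 2.
rank(C) = 2 < n = 3, so the pair (A, B) is not completely controllable.

2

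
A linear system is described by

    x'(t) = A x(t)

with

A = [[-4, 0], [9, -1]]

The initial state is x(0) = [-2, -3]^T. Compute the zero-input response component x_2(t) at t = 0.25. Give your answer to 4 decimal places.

-4.8019

det(sI - A) = s^2 - (tr A)s + det A, with tr A = (-4) + (-1) = -5 and det A = (-4)·(-1) - 0·9 = 4 - 0 = 4.
So p(s) = det(sI - A) = s^2 + 5s + 4.
Factor s^2 + 5s + 4: two numbers with sum -5 and product 4 are -1 and -4, so s^2 + 5s + 4 = (s + 1)(s + 4).
Hence p(s) = (s + 1) (s + 4), with roots -4, -1.
The eigenvalues -4, -1 are distinct and real, so A is diagonalisable and x(t) = e^{At} x(0) = V diag(e^{λ_i t}) V^{-1} x(0), where the columns of V are the eigenvectors.
λ = -4: A - (-4)I = [[0, 0], [9, 3]]. Row 2 gives 9·v1 + 3·v2 = 0, so take v_1 = [1, -3]^T.
λ = -1: A - (-1)I = [[-3, 0], [9, 0]]. Row 1 gives (-3)·v1 + 0·v2 = 0, so take v_2 = [0, 1]^T.
V = [v_1 v_2] = [[1, 0], [-3, 1]] has det V = 1, so V^{-1} = adj(V)/det V = [[1, 0], [3, 1]].
Modal coordinates z(0) = V^{-1} x(0): 1·(-2) + 0·(-3) = -2; 3·(-2) + 1·(-3) = -9; so z(0) = [-2, -9]^T.
x_2(t) = Σ_i (v_i)_2 · z_i(0) · e^{λ_i t} (row 2 of V times the modal terms).
x_2(0.25) = (-3)·(-2)·e^{-4·0.25} + 1·(-9)·e^{-1·0.25} = 6·0.367879 + (-9)·0.778801 = -4.8019.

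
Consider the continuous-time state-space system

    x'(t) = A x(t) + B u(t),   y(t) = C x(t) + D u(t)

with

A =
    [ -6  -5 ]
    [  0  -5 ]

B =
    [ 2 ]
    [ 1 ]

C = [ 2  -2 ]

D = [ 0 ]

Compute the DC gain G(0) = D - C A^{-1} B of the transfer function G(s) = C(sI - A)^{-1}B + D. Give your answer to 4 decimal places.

-0.0667

G(0) = C(-A)^{-1}B + D = -C A^{-1} B + D.
det A = 30, so A^{-1} = (1/30)·adj(A) = [[-1/6, 1/6], [0, -1/5]]
A^{-1} B = [-1/6, -1/5]^T
C A^{-1} B = 1/15
G(0) = D - C A^{-1} B = 0 - (1/15) = -1/15 ≈ -0.0667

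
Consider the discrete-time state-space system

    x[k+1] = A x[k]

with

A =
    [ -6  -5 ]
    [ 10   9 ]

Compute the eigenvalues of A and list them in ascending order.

-1, 4

det(zI - A) = z^2 - (tr A)z + det A, with tr A = (-6) + 9 = 3 and det A = (-6)·9 - (-5)·10 = -54 - (-50) = -4.
So p(z) = det(zI - A) = z^2 - 3z - 4.
Factor z^2 - 3z - 4: two numbers with sum 3 and product -4 are 4 and -1, so z^2 - 3z - 4 = (z - 4)(z + 1).
Hence p(z) = (z - 4) (z + 1), with roots -1, 4.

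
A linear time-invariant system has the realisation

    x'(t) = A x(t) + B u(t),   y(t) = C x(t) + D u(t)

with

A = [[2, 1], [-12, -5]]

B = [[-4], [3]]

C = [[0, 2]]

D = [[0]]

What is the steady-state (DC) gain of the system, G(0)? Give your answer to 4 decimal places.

G(0) = C(-A)^{-1}B + D = -C A^{-1} B + D.
det A = 2, so A^{-1} = (1/2)·adj(A) = [[-5/2, -1/2], [6, 1]]
A^{-1} B = [17/2, -21]^T
C A^{-1} B = -42
G(0) = D - C A^{-1} B = 0 - (-42) = 42

42.0000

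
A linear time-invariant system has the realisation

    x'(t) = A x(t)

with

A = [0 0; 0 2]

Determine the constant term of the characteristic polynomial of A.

0

For a 2×2 matrix, det(sI - A) = s^2 - (tr A)s + det A.
tr A = 2, det A = 0.
So p(s) = s^2 - 2s.
The constant term is 0.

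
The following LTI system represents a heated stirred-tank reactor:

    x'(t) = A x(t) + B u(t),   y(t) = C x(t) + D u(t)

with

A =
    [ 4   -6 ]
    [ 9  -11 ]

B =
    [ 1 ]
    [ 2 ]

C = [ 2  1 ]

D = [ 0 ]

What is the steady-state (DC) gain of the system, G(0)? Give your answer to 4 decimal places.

G(0) = C(-A)^{-1}B + D = -C A^{-1} B + D.
det A = 10, so A^{-1} = (1/10)·adj(A) = [[-11/10, 3/5], [-9/10, 2/5]]
A^{-1} B = [1/10, -1/10]^T
C A^{-1} B = 1/10
G(0) = D - C A^{-1} B = 0 - (1/10) = -1/10 ≈ -0.1000

-0.1000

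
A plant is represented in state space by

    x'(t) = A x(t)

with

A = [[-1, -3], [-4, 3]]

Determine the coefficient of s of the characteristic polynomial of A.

For a 2×2 matrix, det(sI - A) = s^2 - (tr A)s + det A.
tr A = 2, det A = -15.
So p(s) = s^2 - 2s - 15.
The coefficient of s is -2.

-2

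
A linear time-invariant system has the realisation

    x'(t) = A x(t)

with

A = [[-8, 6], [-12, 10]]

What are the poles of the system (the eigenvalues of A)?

-2, 4

det(sI - A) = s^2 - (tr A)s + det A, with tr A = (-8) + 10 = 2 and det A = (-8)·10 - 6·(-12) = -80 - (-72) = -8.
So p(s) = det(sI - A) = s^2 - 2s - 8.
Factor s^2 - 2s - 8: two numbers with sum 2 and product -8 are 4 and -2, so s^2 - 2s - 8 = (s - 4)(s + 2).
Hence p(s) = (s - 4) (s + 2), with roots -2, 4.
At least one eigenvalue has non-negative real part, so the system is not asymptotically stable.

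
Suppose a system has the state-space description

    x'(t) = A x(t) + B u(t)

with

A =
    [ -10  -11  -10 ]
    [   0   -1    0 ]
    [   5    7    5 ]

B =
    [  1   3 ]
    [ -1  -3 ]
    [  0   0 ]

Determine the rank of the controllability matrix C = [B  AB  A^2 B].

AB = [[1, 3], [1, 3], [-2, -6]]
A^2B = [[-1, -3], [-1, -3], [2, 6]]
Controllability matrix C = [B  AB  A^2B] = [[1, 3, 1, 3, -1, -3], [-1, -3, 1, 3, -1, -3], [0, 0, -2, -6, 2, 6]]
The rows r1, r2, r3 of C are linearly dependent: r1 + r2 + r3 = 0 (check each entry), so rank(C) ≤ 2.
The 2×2 minor from rows 1, 2, columns 1, 3 is 1·1 - 1·(-1) = 1 - (-1) = 2 ≠ 0, so rank(C) = 2.
rank(C) = 2 < n = 3, so the pair (A, B) is not completely controllable.

2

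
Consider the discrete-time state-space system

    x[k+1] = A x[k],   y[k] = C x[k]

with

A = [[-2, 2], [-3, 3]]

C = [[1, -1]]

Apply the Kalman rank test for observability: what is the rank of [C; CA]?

1

CA = [[1, -1]]
Observability matrix O = [C; CA] = [[1, -1], [1, -1]]
Every row of O is a scalar multiple of row 1 = [1, -1] (multipliers 1, 1), so the rows span a one-dimensional space.
O ≠ 0, hence rank(O) = 1.
rank(O) = 1 < n = 2, so the pair (A, C) is not completely observable.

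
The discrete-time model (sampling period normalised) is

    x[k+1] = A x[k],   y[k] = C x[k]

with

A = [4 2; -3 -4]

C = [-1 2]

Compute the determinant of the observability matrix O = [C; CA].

CA = [[-10, -10]]
Observability matrix O = [C; CA] = [[-1, 2], [-10, -10]]
det(O) = (-1)·(-10) - 2·(-10) = 10 - (-20) = 30
Since det(O) ≠ 0, rank(O) = 2 and the system is completely observable.

30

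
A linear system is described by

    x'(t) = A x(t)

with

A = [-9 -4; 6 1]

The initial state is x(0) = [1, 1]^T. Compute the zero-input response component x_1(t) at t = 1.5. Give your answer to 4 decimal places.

det(sI - A) = s^2 - (tr A)s + det A, with tr A = (-9) + 1 = -8 and det A = (-9)·1 - (-4)·6 = -9 - (-24) = 15.
So p(s) = det(sI - A) = s^2 + 8s + 15.
Factor s^2 + 8s + 15: two numbers with sum -8 and product 15 are -3 and -5, so s^2 + 8s + 15 = (s + 3)(s + 5).
Hence p(s) = (s + 3) (s + 5), with roots -5, -3.
The eigenvalues -5, -3 are distinct and real, so A is diagonalisable and x(t) = e^{At} x(0) = V diag(e^{λ_i t}) V^{-1} x(0), where the columns of V are the eigenvectors.
λ = -5: A - (-5)I = [[-4, -4], [6, 6]]. Row 1 gives (-4)·v1 + (-4)·v2 = 0, so take v_1 = [1, -1]^T.
λ = -3: A - (-3)I = [[-6, -4], [6, 4]]. Row 1 gives (-6)·v1 + (-4)·v2 = 0, so take v_2 = [2, -3]^T.
V = [v_1 v_2] = [[1, 2], [-1, -3]] has det V = -1, so V^{-1} = adj(V)/det V = [[3, 2], [-1, -1]].
Modal coordinates z(0) = V^{-1} x(0): 3·1 + 2·1 = 5; (-1)·1 + (-1)·1 = -2; so z(0) = [5, -2]^T.
x_1(t) = Σ_i (v_i)_1 · z_i(0) · e^{λ_i t} (row 1 of V times the modal terms).
x_1(1.5) = 1·5·e^{-5·1.5} + 2·(-2)·e^{-3·1.5} = 5·0.000553 + (-4)·0.011109 = -0.0417.

-0.0417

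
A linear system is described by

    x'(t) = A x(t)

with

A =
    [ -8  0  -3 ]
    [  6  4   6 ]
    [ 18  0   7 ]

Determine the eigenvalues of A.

det(sI - A) = s^3 - (tr A)s^2 + (M11 + M22 + M33)s - det A, where Mii is the 2×2 principal minor of A obtained by deleting row i and column i.
tr A = (-8) + 4 + 7 = 3; M11 = 4·7 - 6·0 = 28 - 0 = 28; M22 = (-8)·7 - (-3)·18 = -56 - (-54) = -2; M33 = (-8)·4 - 0·6 = -32 - 0 = -32; sum of minors = -6.
det A = (-8)·(4·7 - 6·0) - 0·(6·7 - 6·18) + (-3)·(6·0 - 4·18) = (-8)·28 - 0·(-66) + (-3)·(-72) = -8.
So p(s) = det(sI - A) = s^3 - 3s^2 - 6s + 8.
Rational-root test: any integer root divides 8. Testing small divisors, s = 1 works: p(1) = 1 + (-3) + (-6) + 8 = 0, so (s - 1) is a factor.
Dividing, p(s) = (s - 1)(s^2 - 2s - 8).
Factor s^2 - 2s - 8: two numbers with sum 2 and product -8 are 4 and -2, so s^2 - 2s - 8 = (s - 4)(s + 2).
Hence p(s) = (s - 4) (s - 1) (s + 2), with roots -2, 1, 4.
At least one eigenvalue has non-negative real part, so the system is not asymptotically stable.

-2, 1, 4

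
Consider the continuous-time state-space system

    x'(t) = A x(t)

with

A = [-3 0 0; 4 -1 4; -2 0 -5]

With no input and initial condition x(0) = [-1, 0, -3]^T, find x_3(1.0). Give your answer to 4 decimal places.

0.0228

det(sI - A) = s^3 - (tr A)s^2 + (M11 + M22 + M33)s - det A, where Mii is the 2×2 principal minor of A obtained by deleting row i and column i.
tr A = (-3) + (-1) + (-5) = -9; M11 = (-1)·(-5) - 4·0 = 5 - 0 = 5; M22 = (-3)·(-5) - 0·(-2) = 15 - 0 = 15; M33 = (-3)·(-1) - 0·4 = 3 - 0 = 3; sum of minors = 23.
det A = (-3)·((-1)·(-5) - 4·0) - 0·(4·(-5) - 4·(-2)) + 0·(4·0 - (-1)·(-2)) = (-3)·5 - 0·(-12) + 0·(-2) = -15.
So p(s) = det(sI - A) = s^3 + 9s^2 + 23s + 15.
Rational-root test: any integer root divides 15. Testing small divisors, s = -1 works: p(-1) = -1 + 9 + (-23) + 15 = 0, so (s + 1) is a factor.
Dividing, p(s) = (s + 1)(s^2 + 8s + 15).
Factor s^2 + 8s + 15: two numbers with sum -8 and product 15 are -3 and -5, so s^2 + 8s + 15 = (s + 3)(s + 5).
Hence p(s) = (s + 1) (s + 3) (s + 5), with roots -5, -3, -1.
The eigenvalues -5, -3, -1 are distinct and real, so A is diagonalisable and x(t) = e^{At} x(0) = V diag(e^{λ_i t}) V^{-1} x(0), where the columns of V are the eigenvectors.
λ = -5: A - (-5)I = [[2, 0, 0], [4, 4, 4], [-2, 0, 0]]. v must be orthogonal to every row; (row 1) × (row 2) = [0, -8, 8], so take v_1 = [0, 1, -1]^T.
λ = -3: A - (-3)I = [[0, 0, 0], [4, 2, 4], [-2, 0, -2]]. v must be orthogonal to every row; (row 2) × (row 3) = [-4, 0, 4], so take v_2 = [1, 0, -1]^T.
λ = -1: A - (-1)I = [[-2, 0, 0], [4, 0, 4], [-2, 0, -4]]. v must be orthogonal to every row; (row 1) × (row 2) = [0, 8, 0], so take v_3 = [0, 1, 0]^T.
V = [v_1 v_2 v_3] = [[0, 1, 0], [1, 0, 1], [-1, -1, 0]] has det V = -1, so V^{-1} = adj(V)/det V = [[-1, 0, -1], [1, 0, 0], [1, 1, 1]].
Modal coordinates z(0) = V^{-1} x(0): (-1)·(-1) + 0·0 + (-1)·(-3) = 4; 1·(-1) + 0·0 + 0·(-3) = -1; 1·(-1) + 1·0 + 1·(-3) = -4; so z(0) = [4, -1, -4]^T.
x_3(t) = Σ_i (v_i)_3 · z_i(0) · e^{λ_i t} (row 3 of V times the modal terms).
x_3(1.0) = (-1)·4·e^{-5·1.0} + (-1)·(-1)·e^{-3·1.0} + 0·(-4)·e^{-1·1.0} = (-4)·0.006738 + 1·0.049787 + 0·0.367879 = 0.0228.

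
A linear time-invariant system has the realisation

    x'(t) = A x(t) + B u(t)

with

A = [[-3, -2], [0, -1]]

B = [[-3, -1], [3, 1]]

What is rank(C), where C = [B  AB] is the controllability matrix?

1

AB = [[3, 1], [-3, -1]]
Controllability matrix C = [B  AB] = [[-3, -1, 3, 1], [3, 1, -3, -1]]
Every column of C is a scalar multiple of column 1 = [-3, 3] (multipliers 1, 1/3, -1, -1/3), so the columns span a one-dimensional space.
C ≠ 0, hence rank(C) = 1.
rank(C) = 1 < n = 2, so the pair (A, B) is not completely controllable.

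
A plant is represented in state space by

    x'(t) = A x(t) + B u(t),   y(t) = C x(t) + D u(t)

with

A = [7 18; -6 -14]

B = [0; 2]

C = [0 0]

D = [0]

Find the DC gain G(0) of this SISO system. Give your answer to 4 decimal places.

G(0) = C(-A)^{-1}B + D = -C A^{-1} B + D.
det A = 10, so A^{-1} = (1/10)·adj(A) = [[-7/5, -9/5], [3/5, 7/10]]
A^{-1} B = [-18/5, 7/5]^T
C A^{-1} B = 0
G(0) = D - C A^{-1} B = 0 - (0) = 0

0.0000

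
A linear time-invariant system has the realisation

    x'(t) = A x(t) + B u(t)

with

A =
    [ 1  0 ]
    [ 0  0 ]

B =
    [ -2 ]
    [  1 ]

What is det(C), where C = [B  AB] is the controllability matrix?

2

AB = [[-2], [0]]
Controllability matrix C = [B  AB] = [[-2, -2], [1, 0]]
det(C) = (-2)·0 - (-2)·1 = 0 - (-2) = 2
Since det(C) ≠ 0, rank(C) = 2 and the system is completely controllable.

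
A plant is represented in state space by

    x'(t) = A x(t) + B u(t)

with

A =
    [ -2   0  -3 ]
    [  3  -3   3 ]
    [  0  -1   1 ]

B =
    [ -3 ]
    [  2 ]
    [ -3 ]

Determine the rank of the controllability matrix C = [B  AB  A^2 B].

AB = [[15], [-24], [-5]]
A^2B = [[-15], [102], [19]]
Controllability matrix C = [B  AB  A^2B] = [[-3, 15, -15], [2, -24, 102], [-3, -5, 19]]
det(C) = (-3)·((-24)·19 - 102·(-5)) - 15·(2·19 - 102·(-3)) + (-15)·(2·(-5) - (-24)·(-3)) = (-3)·54 - 15·344 + (-15)·(-82) = -4092 ≠ 0, so rank(C) = 3.
rank(C) = 3 = n, so the pair (A, B) is completely controllable.

3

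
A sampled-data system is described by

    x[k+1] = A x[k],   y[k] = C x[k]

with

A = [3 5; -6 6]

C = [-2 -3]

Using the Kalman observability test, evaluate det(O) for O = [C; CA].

92

CA = [[12, -28]]
Observability matrix O = [C; CA] = [[-2, -3], [12, -28]]
det(O) = (-2)·(-28) - (-3)·12 = 56 - (-36) = 92
Since det(O) ≠ 0, rank(O) = 2 and the system is completely observable.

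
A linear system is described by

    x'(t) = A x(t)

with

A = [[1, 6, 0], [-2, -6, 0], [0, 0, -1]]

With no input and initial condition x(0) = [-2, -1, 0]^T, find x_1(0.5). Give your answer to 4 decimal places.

-2.4728

det(sI - A) = s^3 - (tr A)s^2 + (M11 + M22 + M33)s - det A, where Mii is the 2×2 principal minor of A obtained by deleting row i and column i.
tr A = 1 + (-6) + (-1) = -6; M11 = (-6)·(-1) - 0·0 = 6 - 0 = 6; M22 = 1·(-1) - 0·0 = -1 - 0 = -1; M33 = 1·(-6) - 6·(-2) = -6 - (-12) = 6; sum of minors = 11.
det A = 1·((-6)·(-1) - 0·0) - 6·((-2)·(-1) - 0·0) + 0·((-2)·0 - (-6)·0) = 1·6 - 6·2 + 0·0 = -6.
So p(s) = det(sI - A) = s^3 + 6s^2 + 11s + 6.
Rational-root test: any integer root divides 6. Testing small divisors, s = -1 works: p(-1) = -1 + 6 + (-11) + 6 = 0, so (s + 1) is a factor.
Dividing, p(s) = (s + 1)(s^2 + 5s + 6).
Factor s^2 + 5s + 6: two numbers with sum -5 and product 6 are -2 and -3, so s^2 + 5s + 6 = (s + 2)(s + 3).
Hence p(s) = (s + 1) (s + 2) (s + 3), with roots -3, -2, -1.
The eigenvalues -3, -2, -1 are distinct and real, so A is diagonalisable and x(t) = e^{At} x(0) = V diag(e^{λ_i t}) V^{-1} x(0), where the columns of V are the eigenvectors.
λ = -3: A - (-3)I = [[4, 6, 0], [-2, -3, 0], [0, 0, 2]]. v must be orthogonal to every row; (row 1) × (row 3) = [12, -8, 0], so take v_1 = [-3, 2, 0]^T.
λ = -2: A - (-2)I = [[3, 6, 0], [-2, -4, 0], [0, 0, 1]]. v must be orthogonal to every row; (row 1) × (row 3) = [6, -3, 0], so take v_2 = [-2, 1, 0]^T.
λ = -1: A - (-1)I = [[2, 6, 0], [-2, -5, 0], [0, 0, 0]]. v must be orthogonal to every row; (row 1) × (row 2) = [0, 0, 2], so take v_3 = [0, 0, 1]^T.
V = [v_1 v_2 v_3] = [[-3, -2, 0], [2, 1, 0], [0, 0, 1]] has det V = 1, so V^{-1} = adj(V)/det V = [[1, 2, 0], [-2, -3, 0], [0, 0, 1]].
Modal coordinates z(0) = V^{-1} x(0): 1·(-2) + 2·(-1) + 0·0 = -4; (-2)·(-2) + (-3)·(-1) + 0·0 = 7; 0·(-2) + 0·(-1) + 1·0 = 0; so z(0) = [-4, 7, 0]^T.
x_1(t) = Σ_i (v_i)_1 · z_i(0) · e^{λ_i t} (row 1 of V times the modal terms).
x_1(0.5) = (-3)·(-4)·e^{-3·0.5} + (-2)·7·e^{-2·0.5} + 0·0·e^{-1·0.5} = 12·0.22313016 + (-14)·0.36787944 + 0·0.60653066 = -2.4728.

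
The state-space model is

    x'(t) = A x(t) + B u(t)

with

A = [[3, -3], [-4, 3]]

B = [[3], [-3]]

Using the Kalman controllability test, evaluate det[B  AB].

-9

AB = [[18], [-21]]
Controllability matrix C = [B  AB] = [[3, 18], [-3, -21]]
det(C) = 3·(-21) - 18·(-3) = -63 - (-54) = -9
Since det(C) ≠ 0, rank(C) = 2 and the system is completely controllable.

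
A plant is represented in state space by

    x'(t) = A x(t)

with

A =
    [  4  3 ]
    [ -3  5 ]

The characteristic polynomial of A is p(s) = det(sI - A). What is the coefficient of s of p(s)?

For a 2×2 matrix, det(sI - A) = s^2 - (tr A)s + det A.
tr A = 9, det A = 29.
So p(s) = s^2 - 9s + 29.
The coefficient of s is -9.

-9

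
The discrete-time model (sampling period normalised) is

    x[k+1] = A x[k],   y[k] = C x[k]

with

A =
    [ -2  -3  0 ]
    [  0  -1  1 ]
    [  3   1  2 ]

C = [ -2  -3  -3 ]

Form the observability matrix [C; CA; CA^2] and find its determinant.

CA = [[-5, 6, -9]]
CA^2 = [[-17, 0, -12]]
Observability matrix O = [C; CA; CA^2] = [[-2, -3, -3], [-5, 6, -9], [-17, 0, -12]]
Expanding along the first row, det(O) = (-2)·(6·(-12) - (-9)·0) - (-3)·((-5)·(-12) - (-9)·(-17)) + (-3)·((-5)·0 - 6·(-17)) = (-2)·(-72) - (-3)·(-93) + (-3)·102 = -441
Since det(O) ≠ 0, rank(O) = 3 and the system is completely observable.

-441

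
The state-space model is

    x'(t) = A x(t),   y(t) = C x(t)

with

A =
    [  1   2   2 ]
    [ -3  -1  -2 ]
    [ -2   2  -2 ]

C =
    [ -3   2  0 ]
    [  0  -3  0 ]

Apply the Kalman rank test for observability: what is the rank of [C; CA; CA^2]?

3

CA = [[-9, -8, -10], [9, 3, 6]]
CA^2 = [[35, -30, 18], [-12, 27, 0]]
Observability matrix O = [C; CA; CA^2] = [[-3, 2, 0], [0, -3, 0], [-9, -8, -10], [9, 3, 6], [35, -30, 18], [-12, 27, 0]]
Take the 3×3 submatrix of O formed by rows 1, 2, 3: [[-3, 2, 0], [0, -3, 0], [-9, -8, -10]]. Its determinant is (-3)·((-3)·(-10) - 0·(-8)) - 2·(0·(-10) - 0·(-9)) + 0·(0·(-8) - (-3)·(-9)) = (-3)·30 - 2·0 + 0·(-27) = -90 ≠ 0.
So rank(O) ≥ 3; since O has 3 columns, rank(O) = 3.
rank(O) = 3 = n, so the pair (A, C) is completely observable.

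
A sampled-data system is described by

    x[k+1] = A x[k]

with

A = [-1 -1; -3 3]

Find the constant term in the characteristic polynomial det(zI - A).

-6

For a 2×2 matrix, det(zI - A) = z^2 - (tr A)z + det A.
tr A = 2, det A = -6.
So p(z) = z^2 - 2z - 6.
The constant term is -6.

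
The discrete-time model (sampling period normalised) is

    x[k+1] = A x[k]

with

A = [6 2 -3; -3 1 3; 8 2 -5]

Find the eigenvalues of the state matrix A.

-2, 1, 3

det(zI - A) = z^3 - (tr A)z^2 + (M11 + M22 + M33)z - det A, where Mii is the 2×2 principal minor of A obtained by deleting row i and column i.
tr A = 6 + 1 + (-5) = 2; M11 = 1·(-5) - 3·2 = -5 - 6 = -11; M22 = 6·(-5) - (-3)·8 = -30 - (-24) = -6; M33 = 6·1 - 2·(-3) = 6 - (-6) = 12; sum of minors = -5.
det A = 6·(1·(-5) - 3·2) - 2·((-3)·(-5) - 3·8) + (-3)·((-3)·2 - 1·8) = 6·(-11) - 2·(-9) + (-3)·(-14) = -6.
So p(z) = det(zI - A) = z^3 - 2z^2 - 5z + 6.
Rational-root test: any integer root divides 6. Testing small divisors, z = 1 works: p(1) = 1 + (-2) + (-5) + 6 = 0, so (z - 1) is a factor.
Dividing, p(z) = (z - 1)(z^2 - z - 6).
Factor z^2 - z - 6: two numbers with sum 1 and product -6 are 3 and -2, so z^2 - z - 6 = (z - 3)(z + 2).
Hence p(z) = (z - 3) (z - 1) (z + 2), with roots -2, 1, 3.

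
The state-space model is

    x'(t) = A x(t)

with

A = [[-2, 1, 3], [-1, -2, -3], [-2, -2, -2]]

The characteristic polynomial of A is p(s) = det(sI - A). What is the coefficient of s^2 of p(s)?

6

Expand det(sI - A) for the 3×3 matrix.
p(s) = s^3 + 6s^2 + 13s - 2.
(Check: constant term = det(-A) = (-1)^3 det A = -2; coefficient of s^2 = -tr A = 6.)
The coefficient of s^2 is 6.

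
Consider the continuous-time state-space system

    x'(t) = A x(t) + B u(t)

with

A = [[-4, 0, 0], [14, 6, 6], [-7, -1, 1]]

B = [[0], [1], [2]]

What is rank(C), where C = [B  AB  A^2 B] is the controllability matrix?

2

AB = [[0], [18], [1]]
A^2B = [[0], [114], [-17]]
Controllability matrix C = [B  AB  A^2B] = [[0, 0, 0], [1, 18, 114], [2, 1, -17]]
Row 1 of C is identically zero, so rank(C) ≤ 2.
The 2×2 minor from rows 2, 3, columns 1, 2 is 1·1 - 18·2 = 1 - 36 = -35 ≠ 0, so rank(C) = 2.
rank(C) = 2 < n = 3, so the pair (A, B) is not completely controllable.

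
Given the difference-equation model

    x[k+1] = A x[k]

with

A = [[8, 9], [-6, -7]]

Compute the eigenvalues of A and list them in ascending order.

det(zI - A) = z^2 - (tr A)z + det A, with tr A = 8 + (-7) = 1 and det A = 8·(-7) - 9·(-6) = -56 - (-54) = -2.
So p(z) = det(zI - A) = z^2 - z - 2.
Factor z^2 - z - 2: two numbers with sum 1 and product -2 are 2 and -1, so z^2 - z - 2 = (z - 2)(z + 1).
Hence p(z) = (z - 2) (z + 1), with roots -1, 2.

-1, 2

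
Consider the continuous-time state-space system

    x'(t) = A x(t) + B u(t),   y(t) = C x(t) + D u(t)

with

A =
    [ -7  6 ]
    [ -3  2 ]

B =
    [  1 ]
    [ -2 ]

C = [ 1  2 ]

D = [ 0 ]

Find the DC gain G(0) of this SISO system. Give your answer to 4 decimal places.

G(0) = C(-A)^{-1}B + D = -C A^{-1} B + D.
det A = 4, so A^{-1} = (1/4)·adj(A) = [[1/2, -3/2], [3/4, -7/4]]
A^{-1} B = [7/2, 17/4]^T
C A^{-1} B = 12
G(0) = D - C A^{-1} B = 0 - (12) = -12

-12.0000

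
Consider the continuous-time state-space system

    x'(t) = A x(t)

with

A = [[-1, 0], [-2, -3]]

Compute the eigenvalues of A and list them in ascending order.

-3, -1

det(sI - A) = s^2 - (tr A)s + det A, with tr A = (-1) + (-3) = -4 and det A = (-1)·(-3) - 0·(-2) = 3 - 0 = 3.
So p(s) = det(sI - A) = s^2 + 4s + 3.
Factor s^2 + 4s + 3: two numbers with sum -4 and product 3 are -1 and -3, so s^2 + 4s + 3 = (s + 1)(s + 3).
Hence p(s) = (s + 1) (s + 3), with roots -3, -1.
All eigenvalues have negative real part, so the system is asymptotically stable.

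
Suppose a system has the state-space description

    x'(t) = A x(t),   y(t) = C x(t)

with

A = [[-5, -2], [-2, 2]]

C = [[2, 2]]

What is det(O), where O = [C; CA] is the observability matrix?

28

CA = [[-14, 0]]
Observability matrix O = [C; CA] = [[2, 2], [-14, 0]]
det(O) = 2·0 - 2·(-14) = 0 - (-28) = 28
Since det(O) ≠ 0, rank(O) = 2 and the system is completely observable.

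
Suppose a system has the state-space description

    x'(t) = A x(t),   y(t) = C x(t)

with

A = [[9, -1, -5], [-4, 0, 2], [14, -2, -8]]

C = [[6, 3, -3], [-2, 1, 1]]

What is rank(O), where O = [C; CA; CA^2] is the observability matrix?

CA = [[0, 0, 0], [-8, 0, 4]]
CA^2 = [[0, 0, 0], [-16, 0, 8]]
Observability matrix O = [C; CA; CA^2] = [[6, 3, -3], [-2, 1, 1], [0, 0, 0], [-8, 0, 4], [0, 0, 0], [-16, 0, 8]]
The columns c1, c2, c3 of O are linearly dependent: c1 + 2·c3 = 0 (check each entry), so rank(O) ≤ 2.
The 2×2 minor from rows 1, 2, columns 1, 2 is 6·1 - 3·(-2) = 6 - (-6) = 12 ≠ 0, so rank(O) = 2.
rank(O) = 2 < n = 3, so the pair (A, C) is not completely observable.

2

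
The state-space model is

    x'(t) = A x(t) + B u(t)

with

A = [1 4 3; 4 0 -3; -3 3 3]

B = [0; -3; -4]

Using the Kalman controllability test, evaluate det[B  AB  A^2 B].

AB = [[-24], [12], [-21]]
A^2B = [[-39], [-33], [45]]
Controllability matrix C = [B  AB  A^2B] = [[0, -24, -39], [-3, 12, -33], [-4, -21, 45]]
Expanding along the first row, det(C) = 0·(12·45 - (-33)·(-21)) - (-24)·((-3)·45 - (-33)·(-4)) + (-39)·((-3)·(-21) - 12·(-4)) = 0·(-153) - (-24)·(-267) + (-39)·111 = -10737
Since det(C) ≠ 0, rank(C) = 3 and the system is completely controllable.

-10737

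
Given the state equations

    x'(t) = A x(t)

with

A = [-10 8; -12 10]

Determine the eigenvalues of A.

-2, 2

det(sI - A) = s^2 - (tr A)s + det A, with tr A = (-10) + 10 = 0 and det A = (-10)·10 - 8·(-12) = -100 - (-96) = -4.
So p(s) = det(sI - A) = s^2 - 4.
Factor s^2 - 4: two numbers with sum 0 and product -4 are 2 and -2, so s^2 - 4 = (s - 2)(s + 2).
Hence p(s) = (s - 2) (s + 2), with roots -2, 2.
At least one eigenvalue has non-negative real part, so the system is not asymptotically stable.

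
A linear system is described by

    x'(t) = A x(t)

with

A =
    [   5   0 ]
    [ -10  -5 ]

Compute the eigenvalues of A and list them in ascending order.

-5, 5

det(sI - A) = s^2 - (tr A)s + det A, with tr A = 5 + (-5) = 0 and det A = 5·(-5) - 0·(-10) = -25 - 0 = -25.
So p(s) = det(sI - A) = s^2 - 25.
Factor s^2 - 25: two numbers with sum 0 and product -25 are 5 and -5, so s^2 - 25 = (s - 5)(s + 5).
Hence p(s) = (s - 5) (s + 5), with roots -5, 5.
At least one eigenvalue has non-negative real part, so the system is not asymptotically stable.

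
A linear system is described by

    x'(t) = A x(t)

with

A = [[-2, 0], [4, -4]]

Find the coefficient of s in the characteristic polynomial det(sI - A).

For a 2×2 matrix, det(sI - A) = s^2 - (tr A)s + det A.
tr A = -6, det A = 8.
So p(s) = s^2 + 6s + 8.
The coefficient of s is 6.

6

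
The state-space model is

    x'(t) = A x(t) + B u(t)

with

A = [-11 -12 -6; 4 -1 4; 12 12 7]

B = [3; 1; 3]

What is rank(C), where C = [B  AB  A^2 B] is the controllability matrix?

AB = [[-63], [23], [69]]
A^2B = [[3], [1], [3]]
Controllability matrix C = [B  AB  A^2B] = [[3, -63, 3], [1, 23, 1], [3, 69, 3]]
The rows r1, r2, r3 of C are linearly dependent: -3·r2 + r3 = 0 (check each entry), so rank(C) ≤ 2.
The 2×2 minor from rows 1, 2, columns 1, 2 is 3·23 - (-63)·1 = 69 - (-63) = 132 ≠ 0, so rank(C) = 2.
rank(C) = 2 < n = 3, so the pair (A, B) is not completely controllable.

2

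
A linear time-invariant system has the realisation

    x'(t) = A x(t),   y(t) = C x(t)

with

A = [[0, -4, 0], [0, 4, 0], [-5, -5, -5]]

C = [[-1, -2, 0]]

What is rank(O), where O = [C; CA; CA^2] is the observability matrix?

2

CA = [[0, -4, 0]]
CA^2 = [[0, -16, 0]]
Observability matrix O = [C; CA; CA^2] = [[-1, -2, 0], [0, -4, 0], [0, -16, 0]]
Column 3 of O is identically zero, so rank(O) ≤ 2.
The 2×2 minor from rows 1, 2, columns 1, 2 is (-1)·(-4) - (-2)·0 = 4 - 0 = 4 ≠ 0, so rank(O) = 2.
rank(O) = 2 < n = 3, so the pair (A, C) is not completely observable.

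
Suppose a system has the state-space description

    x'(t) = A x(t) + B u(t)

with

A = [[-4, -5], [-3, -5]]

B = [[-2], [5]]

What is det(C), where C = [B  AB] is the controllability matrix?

123

AB = [[-17], [-19]]
Controllability matrix C = [B  AB] = [[-2, -17], [5, -19]]
det(C) = (-2)·(-19) - (-17)·5 = 38 - (-85) = 123
Since det(C) ≠ 0, rank(C) = 2 and the system is completely controllable.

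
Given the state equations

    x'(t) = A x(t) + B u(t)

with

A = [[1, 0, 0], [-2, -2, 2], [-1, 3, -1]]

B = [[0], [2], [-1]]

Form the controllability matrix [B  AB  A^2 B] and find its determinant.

0

AB = [[0], [-6], [7]]
A^2B = [[0], [26], [-25]]
Controllability matrix C = [B  AB  A^2B] = [[0, 0, 0], [2, -6, 26], [-1, 7, -25]]
Expanding along the first row, det(C) = 0·((-6)·(-25) - 26·7) - 0·(2·(-25) - 26·(-1)) + 0·(2·7 - (-6)·(-1)) = 0·(-32) - 0·(-24) + 0·8 = 0
Since det(C) = 0, rank(C) < 3 and the system is not completely controllable.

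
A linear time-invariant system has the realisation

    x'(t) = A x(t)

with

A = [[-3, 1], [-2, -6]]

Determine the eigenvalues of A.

-5, -4

det(sI - A) = s^2 - (tr A)s + det A, with tr A = (-3) + (-6) = -9 and det A = (-3)·(-6) - 1·(-2) = 18 - (-2) = 20.
So p(s) = det(sI - A) = s^2 + 9s + 20.
Factor s^2 + 9s + 20: two numbers with sum -9 and product 20 are -4 and -5, so s^2 + 9s + 20 = (s + 4)(s + 5).
Hence p(s) = (s + 4) (s + 5), with roots -5, -4.
All eigenvalues have negative real part, so the system is asymptotically stable.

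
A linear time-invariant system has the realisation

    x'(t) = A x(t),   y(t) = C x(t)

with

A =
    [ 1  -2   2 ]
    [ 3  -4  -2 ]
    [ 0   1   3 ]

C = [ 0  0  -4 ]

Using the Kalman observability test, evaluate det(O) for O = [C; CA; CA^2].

192

CA = [[0, -4, -12]]
CA^2 = [[-12, 4, -28]]
Observability matrix O = [C; CA; CA^2] = [[0, 0, -4], [0, -4, -12], [-12, 4, -28]]
Expanding along the first row, det(O) = 0·((-4)·(-28) - (-12)·4) - 0·(0·(-28) - (-12)·(-12)) + (-4)·(0·4 - (-4)·(-12)) = 0·160 - 0·(-144) + (-4)·(-48) = 192
Since det(O) ≠ 0, rank(O) = 3 and the system is completely observable.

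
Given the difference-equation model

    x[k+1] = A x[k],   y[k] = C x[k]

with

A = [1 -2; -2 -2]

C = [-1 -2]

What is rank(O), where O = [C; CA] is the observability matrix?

1

CA = [[3, 6]]
Observability matrix O = [C; CA] = [[-1, -2], [3, 6]]
Every row of O is a scalar multiple of row 1 = [-1, -2] (multipliers 1, -3), so the rows span a one-dimensional space.
O ≠ 0, hence rank(O) = 1.
rank(O) = 1 < n = 2, so the pair (A, C) is not completely observable.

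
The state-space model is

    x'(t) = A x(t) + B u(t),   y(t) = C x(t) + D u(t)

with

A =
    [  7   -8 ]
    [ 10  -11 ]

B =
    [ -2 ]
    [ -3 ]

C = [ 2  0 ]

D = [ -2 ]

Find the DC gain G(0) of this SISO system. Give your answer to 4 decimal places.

G(0) = C(-A)^{-1}B + D = -C A^{-1} B + D.
det A = 3, so A^{-1} = (1/3)·adj(A) = [[-11/3, 8/3], [-10/3, 7/3]]
A^{-1} B = [-2/3, -1/3]^T
C A^{-1} B = -4/3
G(0) = D - C A^{-1} B = -2 - (-4/3) = -2/3 ≈ -0.6667

-0.6667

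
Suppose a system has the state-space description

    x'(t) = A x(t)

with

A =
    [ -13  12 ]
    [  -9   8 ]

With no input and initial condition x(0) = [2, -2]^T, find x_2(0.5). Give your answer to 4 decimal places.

det(sI - A) = s^2 - (tr A)s + det A, with tr A = (-13) + 8 = -5 and det A = (-13)·8 - 12·(-9) = -104 - (-108) = 4.
So p(s) = det(sI - A) = s^2 + 5s + 4.
Factor s^2 + 5s + 4: two numbers with sum -5 and product 4 are -1 and -4, so s^2 + 5s + 4 = (s + 1)(s + 4).
Hence p(s) = (s + 1) (s + 4), with roots -4, -1.
The eigenvalues -4, -1 are distinct and real, so A is diagonalisable and x(t) = e^{At} x(0) = V diag(e^{λ_i t}) V^{-1} x(0), where the columns of V are the eigenvectors.
λ = -4: A - (-4)I = [[-9, 12], [-9, 12]]. Row 1 gives (-9)·v1 + 12·v2 = 0, so take v_1 = [-4, -3]^T.
λ = -1: A - (-1)I = [[-12, 12], [-9, 9]]. Row 1 gives (-12)·v1 + 12·v2 = 0, so take v_2 = [1, 1]^T.
V = [v_1 v_2] = [[-4, 1], [-3, 1]] has det V = -1, so V^{-1} = adj(V)/det V = [[-1, 1], [-3, 4]].
Modal coordinates z(0) = V^{-1} x(0): (-1)·2 + 1·(-2) = -4; (-3)·2 + 4·(-2) = -14; so z(0) = [-4, -14]^T.
x_2(t) = Σ_i (v_i)_2 · z_i(0) · e^{λ_i t} (row 2 of V times the modal terms).
x_2(0.5) = (-3)·(-4)·e^{-4·0.5} + 1·(-14)·e^{-1·0.5} = 12·0.135335 + (-14)·0.606531 = -6.8674.

-6.8674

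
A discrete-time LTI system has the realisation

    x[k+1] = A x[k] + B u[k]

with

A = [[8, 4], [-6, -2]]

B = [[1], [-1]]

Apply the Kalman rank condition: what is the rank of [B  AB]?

AB = [[4], [-4]]
Controllability matrix C = [B  AB] = [[1, 4], [-1, -4]]
Every column of C is a scalar multiple of column 1 = [1, -1] (multipliers 1, 4), so the columns span a one-dimensional space.
C ≠ 0, hence rank(C) = 1.
rank(C) = 1 < n = 2, so the pair (A, B) is not completely controllable.

1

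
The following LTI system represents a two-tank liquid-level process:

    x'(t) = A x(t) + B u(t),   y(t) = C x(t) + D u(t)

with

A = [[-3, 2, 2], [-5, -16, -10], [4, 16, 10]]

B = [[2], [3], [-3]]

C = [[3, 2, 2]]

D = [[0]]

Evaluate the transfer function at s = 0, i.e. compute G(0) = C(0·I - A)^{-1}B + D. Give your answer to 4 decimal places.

G(0) = C(-A)^{-1}B + D = -C A^{-1} B + D.
det A = -12, so A^{-1} = (1/-12)·adj(A) = [[0, -1, -1], [-5/6, 19/6, 10/3], [4/3, -14/3, -29/6]]
A^{-1} B = [0, -13/6, 19/6]^T
C A^{-1} B = 2
G(0) = D - C A^{-1} B = 0 - (2) = -2

-2.0000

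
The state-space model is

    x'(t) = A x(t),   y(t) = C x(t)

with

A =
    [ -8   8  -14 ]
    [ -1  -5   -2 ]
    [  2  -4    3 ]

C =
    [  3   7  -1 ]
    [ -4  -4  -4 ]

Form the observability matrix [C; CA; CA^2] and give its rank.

2

CA = [[-33, -7, -59], [28, 4, 52]]
CA^2 = [[153, 7, 299], [-124, -4, -244]]
Observability matrix O = [C; CA; CA^2] = [[3, 7, -1], [-4, -4, -4], [-33, -7, -59], [28, 4, 52], [153, 7, 299], [-124, -4, -244]]
The columns c1, c2, c3 of O are linearly dependent: -2·c1 + c2 + c3 = 0 (check each entry), so rank(O) ≤ 2.
The 2×2 minor from rows 1, 2, columns 1, 2 is 3·(-4) - 7·(-4) = -12 - (-28) = 16 ≠ 0, so rank(O) = 2.
rank(O) = 2 < n = 3, so the pair (A, C) is not completely observable.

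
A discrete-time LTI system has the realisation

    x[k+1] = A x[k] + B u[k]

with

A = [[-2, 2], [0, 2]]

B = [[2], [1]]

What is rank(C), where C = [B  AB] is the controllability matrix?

AB = [[-2], [2]]
Controllability matrix C = [B  AB] = [[2, -2], [1, 2]]
det(C) = 2·2 - (-2)·1 = 4 - (-2) = 6 ≠ 0, so rank(C) = 2.
rank(C) = 2 = n, so the pair (A, B) is completely controllable.

2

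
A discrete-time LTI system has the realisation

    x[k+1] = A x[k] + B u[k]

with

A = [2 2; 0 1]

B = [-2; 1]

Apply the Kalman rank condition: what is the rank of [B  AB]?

AB = [[-2], [1]]
Controllability matrix C = [B  AB] = [[-2, -2], [1, 1]]
Every column of C is a scalar multiple of column 1 = [-2, 1] (multipliers 1, 1), so the columns span a one-dimensional space.
C ≠ 0, hence rank(C) = 1.
rank(C) = 1 < n = 2, so the pair (A, B) is not completely controllable.

1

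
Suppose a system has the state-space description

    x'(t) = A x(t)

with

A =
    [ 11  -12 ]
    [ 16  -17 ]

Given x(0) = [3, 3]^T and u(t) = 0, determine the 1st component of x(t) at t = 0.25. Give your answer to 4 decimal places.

det(sI - A) = s^2 - (tr A)s + det A, with tr A = 11 + (-17) = -6 and det A = 11·(-17) - (-12)·16 = -187 - (-192) = 5.
So p(s) = det(sI - A) = s^2 + 6s + 5.
Factor s^2 + 6s + 5: two numbers with sum -6 and product 5 are -1 and -5, so s^2 + 6s + 5 = (s + 1)(s + 5).
Hence p(s) = (s + 1) (s + 5), with roots -5, -1.
The eigenvalues -5, -1 are distinct and real, so A is diagonalisable and x(t) = e^{At} x(0) = V diag(e^{λ_i t}) V^{-1} x(0), where the columns of V are the eigenvectors.
λ = -5: A - (-5)I = [[16, -12], [16, -12]]. Row 1 gives 16·v1 + (-12)·v2 = 0, so take v_1 = [-3, -4]^T.
λ = -1: A - (-1)I = [[12, -12], [16, -16]]. Row 1 gives 12·v1 + (-12)·v2 = 0, so take v_2 = [1, 1]^T.
V = [v_1 v_2] = [[-3, 1], [-4, 1]] has det V = 1, so V^{-1} = adj(V)/det V = [[1, -1], [4, -3]].
Modal coordinates z(0) = V^{-1} x(0): 1·3 + (-1)·3 = 0; 4·3 + (-3)·3 = 3; so z(0) = [0, 3]^T.
x_1(t) = Σ_i (v_i)_1 · z_i(0) · e^{λ_i t} (row 1 of V times the modal terms).
x_1(0.25) = (-3)·0·e^{-5·0.25} + 1·3·e^{-1·0.25} = 0·0.286505 + 3·0.778801 = 2.3364.

2.3364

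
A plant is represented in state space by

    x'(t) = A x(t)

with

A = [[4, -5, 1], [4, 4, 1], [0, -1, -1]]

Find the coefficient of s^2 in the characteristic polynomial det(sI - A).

-7

Expand det(sI - A) for the 3×3 matrix.
p(s) = s^3 - 7s^2 + 29s + 36.
(Check: constant term = det(-A) = (-1)^3 det A = 36; coefficient of s^2 = -tr A = -7.)
The coefficient of s^2 is -7.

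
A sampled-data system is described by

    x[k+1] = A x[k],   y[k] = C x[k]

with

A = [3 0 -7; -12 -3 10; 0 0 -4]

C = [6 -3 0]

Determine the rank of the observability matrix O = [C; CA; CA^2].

2

CA = [[54, 9, -72]]
CA^2 = [[54, -27, 0]]
Observability matrix O = [C; CA; CA^2] = [[6, -3, 0], [54, 9, -72], [54, -27, 0]]
The columns c1, c2, c3 of O are linearly dependent: c1 + 2·c2 + c3 = 0 (check each entry), so rank(O) ≤ 2.
The 2×2 minor from rows 1, 2, columns 1, 2 is 6·9 - (-3)·54 = 54 - (-162) = 216 ≠ 0, so rank(O) = 2.
rank(O) = 2 < n = 3, so the pair (A, C) is not completely observable.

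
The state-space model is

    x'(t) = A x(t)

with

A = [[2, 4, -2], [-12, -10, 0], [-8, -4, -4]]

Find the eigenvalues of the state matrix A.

det(sI - A) = s^3 - (tr A)s^2 + (M11 + M22 + M33)s - det A, where Mii is the 2×2 principal minor of A obtained by deleting row i and column i.
tr A = 2 + (-10) + (-4) = -12; M11 = (-10)·(-4) - 0·(-4) = 40 - 0 = 40; M22 = 2·(-4) - (-2)·(-8) = -8 - 16 = -24; M33 = 2·(-10) - 4·(-12) = -20 - (-48) = 28; sum of minors = 44.
det A = 2·((-10)·(-4) - 0·(-4)) - 4·((-12)·(-4) - 0·(-8)) + (-2)·((-12)·(-4) - (-10)·(-8)) = 2·40 - 4·48 + (-2)·(-32) = -48.
So p(s) = det(sI - A) = s^3 + 12s^2 + 44s + 48.
Rational-root test: any integer root divides 48. Testing small divisors, s = -2 works: p(-2) = -8 + 48 + (-88) + 48 = 0, so (s + 2) is a factor.
Dividing, p(s) = (s + 2)(s^2 + 10s + 24).
Factor s^2 + 10s + 24: two numbers with sum -10 and product 24 are -4 and -6, so s^2 + 10s + 24 = (s + 4)(s + 6).
Hence p(s) = (s + 2) (s + 4) (s + 6), with roots -6, -4, -2.
All eigenvalues have negative real part, so the system is asymptotically stable.

-6, -4, -2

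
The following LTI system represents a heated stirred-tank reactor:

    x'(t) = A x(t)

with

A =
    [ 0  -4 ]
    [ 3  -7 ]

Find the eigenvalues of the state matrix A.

det(sI - A) = s^2 - (tr A)s + det A, with tr A = 0 + (-7) = -7 and det A = 0·(-7) - (-4)·3 = 0 - (-12) = 12.
So p(s) = det(sI - A) = s^2 + 7s + 12.
Factor s^2 + 7s + 12: two numbers with sum -7 and product 12 are -3 and -4, so s^2 + 7s + 12 = (s + 3)(s + 4).
Hence p(s) = (s + 3) (s + 4), with roots -4, -3.
All eigenvalues have negative real part, so the system is asymptotically stable.

-4, -3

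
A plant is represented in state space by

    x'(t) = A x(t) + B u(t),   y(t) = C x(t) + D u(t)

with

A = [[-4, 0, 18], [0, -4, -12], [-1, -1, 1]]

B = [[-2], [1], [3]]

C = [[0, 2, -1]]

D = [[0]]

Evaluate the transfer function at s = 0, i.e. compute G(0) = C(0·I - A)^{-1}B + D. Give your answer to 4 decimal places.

G(0) = C(-A)^{-1}B + D = -C A^{-1} B + D.
det A = -8, so A^{-1} = (1/-8)·adj(A) = [[2, 9/4, -9], [-3/2, -7/4, 6], [1/2, 1/2, -2]]
A^{-1} B = [-115/4, 77/4, -13/2]^T
C A^{-1} B = 45
G(0) = D - C A^{-1} B = 0 - (45) = -45

-45.0000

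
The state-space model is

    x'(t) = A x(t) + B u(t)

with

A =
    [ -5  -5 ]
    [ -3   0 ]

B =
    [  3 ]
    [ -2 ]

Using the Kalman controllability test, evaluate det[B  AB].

-37

AB = [[-5], [-9]]
Controllability matrix C = [B  AB] = [[3, -5], [-2, -9]]
det(C) = 3·(-9) - (-5)·(-2) = -27 - 10 = -37
Since det(C) ≠ 0, rank(C) = 2 and the system is completely controllable.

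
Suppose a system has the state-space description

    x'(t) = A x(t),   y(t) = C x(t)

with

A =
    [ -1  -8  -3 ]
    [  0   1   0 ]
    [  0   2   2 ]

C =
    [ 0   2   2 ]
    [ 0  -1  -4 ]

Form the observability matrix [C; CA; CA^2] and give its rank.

2

CA = [[0, 6, 4], [0, -9, -8]]
CA^2 = [[0, 14, 8], [0, -25, -16]]
Observability matrix O = [C; CA; CA^2] = [[0, 2, 2], [0, -1, -4], [0, 6, 4], [0, -9, -8], [0, 14, 8], [0, -25, -16]]
Column 1 of O is identically zero, so rank(O) ≤ 2.
The 2×2 minor from rows 1, 2, columns 2, 3 is 2·(-4) - 2·(-1) = -8 - (-2) = -6 ≠ 0, so rank(O) = 2.
rank(O) = 2 < n = 3, so the pair (A, C) is not completely observable.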